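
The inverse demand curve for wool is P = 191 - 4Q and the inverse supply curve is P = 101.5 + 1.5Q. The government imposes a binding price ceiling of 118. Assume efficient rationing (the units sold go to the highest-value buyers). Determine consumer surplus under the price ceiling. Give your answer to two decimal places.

561.00

Free-market equilibrium: 191 - 4Q = 101.5 + 1.5Q gives Q* = 16.2727, P* = 125.9091.
At the ceiling price 118, quantity supplied is (118 - 101.5)/1.5 = 11; supply is the short side, so Q = 11 trades at P = 118.
The demand price at Q = 11 is 147. CS is the trapezoid between demand and 118 over [0, 11]: (1/2)[(191 - 118) + (147 - 118)](11) = 561.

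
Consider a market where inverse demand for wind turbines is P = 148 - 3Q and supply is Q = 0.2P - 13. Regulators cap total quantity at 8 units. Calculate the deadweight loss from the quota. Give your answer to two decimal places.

Rewriting supply in inverse form: P = 65 + 5Q.
Without the quota, 148 - 3Q = 65 + 5Q gives Q* = 10.375.
At Q = 8 the demand price is 148 - 3(8) = 124 and the supply price is 65 + 5(8) = 105.
Deadweight loss is the triangle between the curves from 8 to 10.375: (1/2)(124 - 105)(10.375 - 8) = 22.5625.

22.56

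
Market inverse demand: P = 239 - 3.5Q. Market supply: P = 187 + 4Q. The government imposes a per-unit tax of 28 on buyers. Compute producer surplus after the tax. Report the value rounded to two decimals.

Pre-tax equilibrium: 239 - 3.5Q = 187 + 4Q gives Q* = 6.9333, P* = 214.7333.
With the tax, buyers' net willingness to pay falls by 28: (239 - 28) - 3.5Q = 187 + 4Q, so Q_t = 3.2. Buyers pay P_b = 227.8; sellers receive P_s = P_b - 28 = 199.8.
PS = (1/2)(Q_t)(P_s - 187) = (1/2)(3.2)(12.8) = 20.48.

20.48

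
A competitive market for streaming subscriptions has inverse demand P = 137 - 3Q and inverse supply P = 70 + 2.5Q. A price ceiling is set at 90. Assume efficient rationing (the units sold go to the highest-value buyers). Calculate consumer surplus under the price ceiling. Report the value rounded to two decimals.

Free-market equilibrium: 137 - 3Q = 70 + 2.5Q gives Q* = 12.1818, P* = 100.4545.
At P = 90, sellers supply (90 - 70)/2.5 = 8 while buyers want more, so the quantity traded is 8 at price 90.
The demand price at Q = 8 is 113. CS is the trapezoid between demand and 90 over [0, 8]: (1/2)[(137 - 90) + (113 - 90)](8) = 280.

280.00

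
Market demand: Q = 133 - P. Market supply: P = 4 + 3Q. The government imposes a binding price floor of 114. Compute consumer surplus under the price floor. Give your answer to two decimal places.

Rewriting demand in inverse form: P = 133 - Q.
Without the control, 133 - Q = 4 + 3Q so Q* = 32.25 and P* = 100.75.
At the floor price 114, quantity demanded is (133 - 114)/1 = 19; demand is the short side, so Q = 19 trades at P = 114.
CS is the triangle under demand above 114: (1/2)(19)(133 - 114) = 180.5.

180.50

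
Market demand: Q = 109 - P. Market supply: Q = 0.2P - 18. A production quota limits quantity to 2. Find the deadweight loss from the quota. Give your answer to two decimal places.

4.08

Rewriting demand in inverse form: P = 109 - Q.
Rewriting supply in inverse form: P = 90 + 5Q.
Unrestricted equilibrium: Q* = (109 - 90)/(1 + 5) = 3.1667.
At Q = 2 the demand price is 109 - (2) = 107 and the supply price is 90 + 5(2) = 100.
Deadweight loss is the triangle between the curves from 2 to 3.1667: (1/2)(107 - 100)(3.1667 - 2) = 4.0833.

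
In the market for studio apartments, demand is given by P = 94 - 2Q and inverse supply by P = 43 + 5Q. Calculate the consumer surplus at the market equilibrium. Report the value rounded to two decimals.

Setting demand equal to supply, 51 = 7Q, so Q* = 7.2857 and P* = 79.4286.
The demand choke price is 94, so CS = (1/2)(Q*)(94 - P*) = (1/2)(7.2857)(14.5714) = 53.0816.

53.08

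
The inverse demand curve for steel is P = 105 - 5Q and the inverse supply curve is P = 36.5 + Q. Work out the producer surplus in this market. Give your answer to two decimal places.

65.17

Equilibrium: 105 - 5Q = 36.5 + Q, so Q* = 11.4167 and P* = 47.9167.
Producer surplus is the triangle above supply below P*: (1/2)(11.4167)(47.9167 - 36.5) = (1/2)(11.4167)(11.4167) = 65.1701.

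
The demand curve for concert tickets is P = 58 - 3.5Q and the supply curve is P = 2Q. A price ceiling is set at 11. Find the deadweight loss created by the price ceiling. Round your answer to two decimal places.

Without the control, 58 - 3.5Q = 2Q so Q* = 10.5455 and P* = 21.0909.
At P = 11, sellers supply (11 - 0)/2 = 5.5 while buyers want more, so the quantity traded is 5.5 at price 11.
The lost-trades triangle has base Q* - 5.5 = 5.0455 and height equal to the gap between the curves at Q = 5.5, which is 38.75 - 11 = 27.75. DWL = (1/2)(5.0455)(27.75) = 70.0057.

70.01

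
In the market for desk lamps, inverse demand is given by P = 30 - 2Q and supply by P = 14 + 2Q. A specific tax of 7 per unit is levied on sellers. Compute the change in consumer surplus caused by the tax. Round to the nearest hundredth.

-10.94

Pre-tax equilibrium: 30 - 2Q = 14 + 2Q gives Q* = 4, P* = 22.
A tax on sellers shifts supply up by 7: 30 - 2Q = 14 + 2Q + 7, so Q_t = 2.25. Buyers pay P_b = 25.5; sellers receive P_s = P_b - 7 = 18.5.
CS falls from (1/2)(4)(8) = 16 to (1/2)(2.25)(4.5) = 5.0625, a change of -10.9375.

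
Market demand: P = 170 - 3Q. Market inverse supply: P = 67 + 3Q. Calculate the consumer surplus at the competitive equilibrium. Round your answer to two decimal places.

Set 170 - 3Q = 67 + 3Q, which gives 103 = 6Q, so Q* = 17.1667 and P* = 170 - 3(17.1667) = 118.5.
Consumer surplus is the triangle under demand above P*: (1/2)(17.1667)(170 - 118.5) = (1/2)(17.1667)(51.5) = 442.0417.

442.04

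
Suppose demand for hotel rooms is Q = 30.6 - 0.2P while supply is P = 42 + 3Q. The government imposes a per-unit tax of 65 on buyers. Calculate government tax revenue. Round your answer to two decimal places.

373.75

Rewriting demand in inverse form: P = 153 - 5Q.
Without the tax, 153 - 5Q = 42 + 3Q so Q* = 13.875 and P* = 83.625.
A tax on buyers shifts demand down by 65: (153 - 65) - 5Q = 42 + 3Q, so Q_t = 5.75. Buyers pay P_b = 124.25; sellers receive P_s = P_b - 65 = 59.25.
Revenue is the tax times quantity traded: 65 x 5.75 = 373.75.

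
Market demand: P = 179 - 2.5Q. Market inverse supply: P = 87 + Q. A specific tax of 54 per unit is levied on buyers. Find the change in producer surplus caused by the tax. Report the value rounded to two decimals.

Pre-tax equilibrium: 179 - 2.5Q = 87 + Q gives Q* = 26.2857, P* = 113.2857.
With the tax, buyers' net willingness to pay falls by 54: (179 - 54) - 2.5Q = 87 + Q, so Q_t = 10.8571. Buyers pay P_b = 151.8571; sellers receive P_s = P_b - 54 = 97.8571.
PS falls from (1/2)(26.2857)(26.2857) = 345.4694 to (1/2)(10.8571)(10.8571) = 58.9388, a change of -286.5306.

-286.53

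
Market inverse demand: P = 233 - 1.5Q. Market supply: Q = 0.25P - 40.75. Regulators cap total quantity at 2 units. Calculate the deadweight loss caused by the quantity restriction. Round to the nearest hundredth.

Rewriting supply in inverse form: P = 163 + 4Q.
Unrestricted equilibrium: Q* = (233 - 163)/(1.5 + 4) = 12.7273.
At Q = 2 the demand price is 233 - 1.5(2) = 230 and the supply price is 163 + 4(2) = 171.
Deadweight loss is the triangle between the curves from 2 to 12.7273: (1/2)(230 - 171)(12.7273 - 2) = 316.4545.

316.45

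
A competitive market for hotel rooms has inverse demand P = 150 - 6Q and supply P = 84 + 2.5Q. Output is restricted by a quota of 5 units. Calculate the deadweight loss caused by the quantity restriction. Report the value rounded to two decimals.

32.49

Without the quota, 150 - 6Q = 84 + 2.5Q gives Q* = 7.7647.
At Q = 5 the demand price is 150 - 6(5) = 120 and the supply price is 84 + 2.5(5) = 96.5.
DWL = (1/2)(gap between curves at 5) x (Q* - 5) = (1/2)(23.5)(2.7647) = 32.4853.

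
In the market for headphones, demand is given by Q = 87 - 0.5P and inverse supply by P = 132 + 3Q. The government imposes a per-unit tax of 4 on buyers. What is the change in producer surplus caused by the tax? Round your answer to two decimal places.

Rewriting demand in inverse form: P = 174 - 2Q.
Pre-tax equilibrium: 174 - 2Q = 132 + 3Q gives Q* = 8.4, P* = 157.2.
With the tax, buyers' net willingness to pay falls by 4: (174 - 4) - 2Q = 132 + 3Q, so Q_t = 7.6. Buyers pay P_b = 158.8; sellers receive P_s = P_b - 4 = 154.8.
Producers lose the trapezoid between P_s and P* out to Q_t plus the triangle from Q_t to Q*: change in PS = 86.64 - 105.84 = -19.2.

-19.20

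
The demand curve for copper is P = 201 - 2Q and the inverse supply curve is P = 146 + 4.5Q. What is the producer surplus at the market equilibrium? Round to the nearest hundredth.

161.09

Set 201 - 2Q = 146 + 4.5Q, which gives 55 = 6.5Q, so Q* = 8.4615 and P* = 201 - 2(8.4615) = 184.0769.
The supply curve's price intercept is 146, so PS = (1/2)(Q*)(P* - 146) = (1/2)(8.4615)(38.0769) = 161.0947.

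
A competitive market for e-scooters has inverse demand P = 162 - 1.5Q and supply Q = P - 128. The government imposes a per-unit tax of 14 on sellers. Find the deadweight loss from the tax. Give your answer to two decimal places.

Rewriting supply in inverse form: P = 128 + Q.
Pre-tax equilibrium: 162 - 1.5Q = 128 + Q gives Q* = 13.6, P* = 141.6.
With the tax, sellers need 14 more per unit: 162 - 1.5Q = 128 + Q + 14, so Q_t = 8. Buyers pay P_b = 150; sellers receive P_s = P_b - 14 = 136.
Deadweight loss is the triangle between the curves from Q_t to Q*: (1/2)(13.6 - 8)(14) = 39.2.

39.20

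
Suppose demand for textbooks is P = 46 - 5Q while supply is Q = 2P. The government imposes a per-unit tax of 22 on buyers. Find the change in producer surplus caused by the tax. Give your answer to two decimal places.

-12.73

Rewriting supply in inverse form: P = 0.5Q.
Without the tax, 46 - 5Q = 0.5Q so Q* = 8.3636 and P* = 4.1818.
A tax on buyers shifts demand down by 22: (46 - 22) - 5Q = 0.5Q, so Q_t = 4.3636. Buyers pay P_b = 24.1818; sellers receive P_s = P_b - 22 = 2.1818.
PS falls from (1/2)(8.3636)(4.1818) = 17.4876 to (1/2)(4.3636)(2.1818) = 4.7603, a change of -12.7273.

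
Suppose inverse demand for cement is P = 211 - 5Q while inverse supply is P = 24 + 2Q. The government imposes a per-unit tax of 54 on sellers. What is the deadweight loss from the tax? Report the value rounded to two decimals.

Without the tax, 211 - 5Q = 24 + 2Q so Q* = 26.7143 and P* = 77.4286.
With the tax, sellers need 54 more per unit: 211 - 5Q = 24 + 2Q + 54, so Q_t = 19. Buyers pay P_b = 116; sellers receive P_s = P_b - 54 = 62.
The welfare triangle lost has base Q* - Q_t = 7.7143 and height t = 54, so DWL = (1/2)(7.7143)(54) = 208.2857.

208.29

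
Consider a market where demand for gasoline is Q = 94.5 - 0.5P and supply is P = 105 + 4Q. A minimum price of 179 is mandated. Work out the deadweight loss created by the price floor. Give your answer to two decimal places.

Rewriting demand in inverse form: P = 189 - 2Q.
Free-market equilibrium: 189 - 2Q = 105 + 4Q gives Q* = 14, P* = 161.
At the floor price 179, quantity demanded is (189 - 179)/2 = 5; demand is the short side, so Q = 5 trades at P = 179.
The lost-trades triangle has base Q* - 5 = 9 and height equal to the gap between the curves at Q = 5, which is 179 - 125 = 54. DWL = (1/2)(9)(54) = 243.

243.00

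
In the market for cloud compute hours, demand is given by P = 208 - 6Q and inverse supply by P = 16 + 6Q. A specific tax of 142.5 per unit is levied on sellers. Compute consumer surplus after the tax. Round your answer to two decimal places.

Pre-tax equilibrium: 208 - 6Q = 16 + 6Q gives Q* = 16, P* = 112.
With the tax, sellers need 142.5 more per unit: 208 - 6Q = 16 + 6Q + 142.5, so Q_t = 4.125. Buyers pay P_b = 183.25; sellers receive P_s = P_b - 142.5 = 40.75.
CS = (1/2)(Q_t)(208 - P_b) = (1/2)(4.125)(24.75) = 51.0469.

51.05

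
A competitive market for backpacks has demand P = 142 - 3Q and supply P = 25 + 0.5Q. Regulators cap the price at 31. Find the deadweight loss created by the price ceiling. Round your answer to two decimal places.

Free-market equilibrium: 142 - 3Q = 25 + 0.5Q gives Q* = 33.4286, P* = 41.7143.
At the ceiling price 31, quantity supplied is (31 - 25)/0.5 = 12; supply is the short side, so Q = 12 trades at P = 31.
The lost-trades triangle has base Q* - 12 = 21.4286 and height equal to the gap between the curves at Q = 12, which is 106 - 31 = 75. DWL = (1/2)(21.4286)(75) = 803.5714.

803.57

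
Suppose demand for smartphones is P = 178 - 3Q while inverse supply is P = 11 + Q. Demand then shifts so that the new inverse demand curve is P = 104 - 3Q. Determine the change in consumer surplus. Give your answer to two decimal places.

Initial equilibrium: Q_0 = 41.75, P_0 = 52.75; CS_0 = (1/2)(41.75)(125.25) = 2614.5938, PS_0 = (1/2)(41.75)(41.75) = 871.5312.
New equilibrium: 104 - 3Q = 11 + Q gives Q_1 = 23.25, P_1 = 34.25; CS_1 = 810.8438, PS_1 = 270.2812.
Change in consumer surplus = 810.8438 - 2614.5938 = -1803.75.

-1803.75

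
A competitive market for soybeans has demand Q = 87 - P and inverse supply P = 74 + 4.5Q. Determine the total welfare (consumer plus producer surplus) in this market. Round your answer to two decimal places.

Rewriting demand in inverse form: P = 87 - Q.
Setting demand equal to supply, 13 = 5.5Q, so Q* = 2.3636 and P* = 84.6364.
Total surplus is the full triangle between the curves from 0 to Q*: (1/2)(2.3636)(87 - 74) = 15.3636.

15.36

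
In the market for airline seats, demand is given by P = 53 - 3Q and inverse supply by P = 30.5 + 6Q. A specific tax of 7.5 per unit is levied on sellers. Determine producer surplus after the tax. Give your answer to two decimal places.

8.33

Pre-tax equilibrium: 53 - 3Q = 30.5 + 6Q gives Q* = 2.5, P* = 45.5.
With the tax, sellers need 7.5 more per unit: 53 - 3Q = 30.5 + 6Q + 7.5, so Q_t = 1.6667. Buyers pay P_b = 48; sellers receive P_s = P_b - 7.5 = 40.5.
Producer surplus is the triangle above supply below P_s: (1/2)(1.6667)(40.5 - 30.5) = 8.3333.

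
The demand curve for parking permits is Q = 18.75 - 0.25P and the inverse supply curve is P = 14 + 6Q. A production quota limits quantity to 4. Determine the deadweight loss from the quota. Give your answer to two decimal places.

Rewriting demand in inverse form: P = 75 - 4Q.
Unrestricted equilibrium: Q* = (75 - 14)/(4 + 6) = 6.1.
At Q = 4 the demand price is 75 - 4(4) = 59 and the supply price is 14 + 6(4) = 38.
Deadweight loss is the triangle between the curves from 4 to 6.1: (1/2)(59 - 38)(6.1 - 4) = 22.05.

22.05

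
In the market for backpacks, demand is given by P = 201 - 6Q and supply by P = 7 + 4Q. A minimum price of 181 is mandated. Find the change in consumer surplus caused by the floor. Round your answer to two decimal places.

Without the control, 201 - 6Q = 7 + 4Q so Q* = 19.4 and P* = 84.6.
At the floor price 181, quantity demanded is (201 - 181)/6 = 3.3333; demand is the short side, so Q = 3.3333 trades at P = 181.
CS goes from (1/2)(19.4)(116.4) = 1129.08 to 33.3333 (computed as (201 - 181)(3.3333) - (1/2)(6)(3.3333)^2), a change of -1095.7467.

-1095.75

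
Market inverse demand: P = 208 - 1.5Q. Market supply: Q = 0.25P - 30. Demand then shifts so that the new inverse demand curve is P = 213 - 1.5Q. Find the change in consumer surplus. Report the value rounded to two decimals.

Rewriting supply in inverse form: P = 120 + 4Q.
Initial equilibrium: Q_0 = 16, P_0 = 184; CS_0 = (1/2)(16)(24) = 192, PS_0 = (1/2)(16)(64) = 512.
New equilibrium: 213 - 1.5Q = 120 + 4Q gives Q_1 = 16.9091, P_1 = 187.6364; CS_1 = 214.438, PS_1 = 571.8347.
Change in consumer surplus = 214.438 - 192 = 22.438.

22.44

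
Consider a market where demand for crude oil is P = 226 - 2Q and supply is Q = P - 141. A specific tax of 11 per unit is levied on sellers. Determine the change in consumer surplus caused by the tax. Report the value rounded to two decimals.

Rewriting supply in inverse form: P = 141 + Q.
Without the tax, 226 - 2Q = 141 + Q so Q* = 28.3333 and P* = 169.3333.
With the tax, sellers need 11 more per unit: 226 - 2Q = 141 + Q + 11, so Q_t = 24.6667. Buyers pay P_b = 176.6667; sellers receive P_s = P_b - 11 = 165.6667.
Consumers lose the trapezoid between P* and P_b out to Q_t plus the triangle from Q_t to Q*: change in CS = 608.4444 - 802.7778 = -194.3333.

-194.33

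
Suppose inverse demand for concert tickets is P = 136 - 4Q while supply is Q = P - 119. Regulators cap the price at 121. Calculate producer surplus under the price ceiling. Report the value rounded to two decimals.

Rewriting supply in inverse form: P = 119 + Q.
Free-market equilibrium: 136 - 4Q = 119 + Q gives Q* = 3.4, P* = 122.4.
At the ceiling price 121, quantity supplied is (121 - 119)/1 = 2; supply is the short side, so Q = 2 trades at P = 121.
PS is the triangle above supply below 121: (1/2)(2)(121 - 119) = 2.

2.00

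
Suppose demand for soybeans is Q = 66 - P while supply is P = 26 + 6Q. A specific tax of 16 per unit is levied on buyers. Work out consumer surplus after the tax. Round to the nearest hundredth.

5.88

Rewriting demand in inverse form: P = 66 - Q.
Pre-tax equilibrium: 66 - Q = 26 + 6Q gives Q* = 5.7143, P* = 60.2857.
A tax on buyers shifts demand down by 16: (66 - 16) - Q = 26 + 6Q, so Q_t = 3.4286. Buyers pay P_b = 62.5714; sellers receive P_s = P_b - 16 = 46.5714.
CS = (1/2)(Q_t)(66 - P_b) = (1/2)(3.4286)(3.4286) = 5.8776.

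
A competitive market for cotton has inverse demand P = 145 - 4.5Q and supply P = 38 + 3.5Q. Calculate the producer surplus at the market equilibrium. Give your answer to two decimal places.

313.06

Set 145 - 4.5Q = 38 + 3.5Q, which gives 107 = 8Q, so Q* = 13.375 and P* = 145 - 4.5(13.375) = 84.8125.
Producer surplus is the triangle above supply below P*: (1/2)(13.375)(84.8125 - 38) = (1/2)(13.375)(46.8125) = 313.0586.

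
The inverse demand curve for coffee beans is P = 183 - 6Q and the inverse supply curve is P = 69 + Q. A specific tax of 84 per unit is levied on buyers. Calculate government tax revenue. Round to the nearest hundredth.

Pre-tax equilibrium: 183 - 6Q = 69 + Q gives Q* = 16.2857, P* = 85.2857.
With the tax, buyers' net willingness to pay falls by 84: (183 - 84) - 6Q = 69 + Q, so Q_t = 4.2857. Buyers pay P_b = 157.2857; sellers receive P_s = P_b - 84 = 73.2857.
Revenue is the tax times quantity traded: 84 x 4.2857 = 360.

360.00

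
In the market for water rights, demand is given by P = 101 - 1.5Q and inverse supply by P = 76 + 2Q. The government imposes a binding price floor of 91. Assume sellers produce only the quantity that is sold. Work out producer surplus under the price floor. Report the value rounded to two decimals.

55.56

Free-market equilibrium: 101 - 1.5Q = 76 + 2Q gives Q* = 7.1429, P* = 90.2857.
At P = 91, buyers demand (101 - 91)/1.5 = 6.6667 while sellers would supply more, so the quantity traded is 6.6667 at price 91.
The supply price at Q = 6.6667 is 89.3333. PS is the trapezoid between 91 and supply over [0, 6.6667]: (1/2)[(91 - 76) + (91 - 89.3333)](6.6667) = 55.5556.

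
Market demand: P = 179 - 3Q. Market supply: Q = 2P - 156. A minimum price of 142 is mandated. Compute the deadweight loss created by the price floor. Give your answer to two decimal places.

Rewriting supply in inverse form: P = 78 + 0.5Q.
Without the control, 179 - 3Q = 78 + 0.5Q so Q* = 28.8571 and P* = 92.4286.
At the floor price 142, quantity demanded is (179 - 142)/3 = 12.3333; demand is the short side, so Q = 12.3333 trades at P = 142.
At Q = 12.3333 the demand price is 142 and the supply price is 84.1667. Deadweight loss is the triangle between the curves from 12.3333 to 28.8571: (1/2)(142 - 84.1667)(28.8571 - 12.3333) = 477.8135.

477.81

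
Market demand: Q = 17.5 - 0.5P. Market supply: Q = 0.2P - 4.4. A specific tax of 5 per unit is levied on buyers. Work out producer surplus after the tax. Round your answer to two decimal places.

Rewriting demand in inverse form: P = 35 - 2Q.
Rewriting supply in inverse form: P = 22 + 5Q.
Without the tax, 35 - 2Q = 22 + 5Q so Q* = 1.8571 and P* = 31.2857.
A tax on buyers shifts demand down by 5: (35 - 5) - 2Q = 22 + 5Q, so Q_t = 1.1429. Buyers pay P_b = 32.7143; sellers receive P_s = P_b - 5 = 27.7143.
Producer surplus is the triangle above supply below P_s: (1/2)(1.1429)(27.7143 - 22) = 3.2653.

3.27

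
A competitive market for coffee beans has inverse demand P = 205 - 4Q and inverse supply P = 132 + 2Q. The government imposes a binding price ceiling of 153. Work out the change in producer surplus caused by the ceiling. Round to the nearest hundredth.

-37.78

Free-market equilibrium: 205 - 4Q = 132 + 2Q gives Q* = 12.1667, P* = 156.3333.
At P = 153, sellers supply (153 - 132)/2 = 10.5 while buyers want more, so the quantity traded is 10.5 at price 153.
PS goes from (1/2)(12.1667)(24.3333) = 148.0278 to 110.25 (computed as (153 - 132)(10.5) - (1/2)(2)(10.5)^2), a change of -37.7778.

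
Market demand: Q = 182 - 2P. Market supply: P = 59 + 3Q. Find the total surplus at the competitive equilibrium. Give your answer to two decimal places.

Rewriting demand in inverse form: P = 91 - 0.5Q.
Equilibrium: 91 - 0.5Q = 59 + 3Q, so Q* = 9.1429 and P* = 86.4286.
CS = (1/2)(9.1429)(4.5714) = 20.898 and PS = (1/2)(9.1429)(27.4286) = 125.3878, so total surplus = 146.2857.

146.29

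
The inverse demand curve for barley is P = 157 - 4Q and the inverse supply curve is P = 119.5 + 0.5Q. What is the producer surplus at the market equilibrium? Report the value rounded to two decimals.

17.36

Setting demand equal to supply, 37.5 = 4.5Q, so Q* = 8.3333 and P* = 123.6667.
Producer surplus is the triangle above supply below P*: (1/2)(8.3333)(123.6667 - 119.5) = (1/2)(8.3333)(4.1667) = 17.3611.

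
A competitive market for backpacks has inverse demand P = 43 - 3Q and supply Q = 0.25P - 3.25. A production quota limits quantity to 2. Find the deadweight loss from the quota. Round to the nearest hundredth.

18.29

Rewriting supply in inverse form: P = 13 + 4Q.
Unrestricted equilibrium: Q* = (43 - 13)/(3 + 4) = 4.2857.
At Q = 2 the demand price is 43 - 3(2) = 37 and the supply price is 13 + 4(2) = 21.
DWL = (1/2)(gap between curves at 2) x (Q* - 2) = (1/2)(16)(2.2857) = 18.2857.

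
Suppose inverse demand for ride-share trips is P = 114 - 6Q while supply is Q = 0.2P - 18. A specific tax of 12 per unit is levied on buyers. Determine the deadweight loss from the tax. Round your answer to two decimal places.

Rewriting supply in inverse form: P = 90 + 5Q.
Without the tax, 114 - 6Q = 90 + 5Q so Q* = 2.1818 and P* = 100.9091.
With the tax, buyers' net willingness to pay falls by 12: (114 - 12) - 6Q = 90 + 5Q, so Q_t = 1.0909. Buyers pay P_b = 107.4545; sellers receive P_s = P_b - 12 = 95.4545.
The welfare triangle lost has base Q* - Q_t = 1.0909 and height t = 12, so DWL = (1/2)(1.0909)(12) = 6.5455.

6.55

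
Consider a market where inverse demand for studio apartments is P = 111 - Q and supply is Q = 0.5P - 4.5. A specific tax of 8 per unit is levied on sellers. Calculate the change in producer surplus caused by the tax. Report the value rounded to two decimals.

-174.22

Rewriting supply in inverse form: P = 9 + 2Q.
Pre-tax equilibrium: 111 - Q = 9 + 2Q gives Q* = 34, P* = 77.
With the tax, sellers need 8 more per unit: 111 - Q = 9 + 2Q + 8, so Q_t = 31.3333. Buyers pay P_b = 79.6667; sellers receive P_s = P_b - 8 = 71.6667.
Producers lose the trapezoid between P_s and P* out to Q_t plus the triangle from Q_t to Q*: change in PS = 981.7778 - 1156 = -174.2222.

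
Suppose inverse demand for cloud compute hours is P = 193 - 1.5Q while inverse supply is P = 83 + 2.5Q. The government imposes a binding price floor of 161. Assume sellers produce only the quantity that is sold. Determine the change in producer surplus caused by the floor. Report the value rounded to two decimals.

Without the control, 193 - 1.5Q = 83 + 2.5Q so Q* = 27.5 and P* = 151.75.
At the floor price 161, quantity demanded is (193 - 161)/1.5 = 21.3333; demand is the short side, so Q = 21.3333 trades at P = 161.
PS goes from (1/2)(27.5)(68.75) = 945.3125 to 1095.1111 (computed as (161 - 83)(21.3333) - (1/2)(2.5)(21.3333)^2), a change of 149.7986.

149.80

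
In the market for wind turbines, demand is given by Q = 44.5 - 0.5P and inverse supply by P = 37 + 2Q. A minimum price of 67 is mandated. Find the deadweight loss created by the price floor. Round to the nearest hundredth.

Rewriting demand in inverse form: P = 89 - 2Q.
Free-market equilibrium: 89 - 2Q = 37 + 2Q gives Q* = 13, P* = 63.
At P = 67, buyers demand (89 - 67)/2 = 11 while sellers would supply more, so the quantity traded is 11 at price 67.
At Q = 11 the demand price is 67 and the supply price is 59. Deadweight loss is the triangle between the curves from 11 to 13: (1/2)(67 - 59)(13 - 11) = 8.

8.00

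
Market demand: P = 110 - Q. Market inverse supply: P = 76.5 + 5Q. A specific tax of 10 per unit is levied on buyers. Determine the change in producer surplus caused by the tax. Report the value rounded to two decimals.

Without the tax, 110 - Q = 76.5 + 5Q so Q* = 5.5833 and P* = 104.4167.
With the tax, buyers' net willingness to pay falls by 10: (110 - 10) - Q = 76.5 + 5Q, so Q_t = 3.9167. Buyers pay P_b = 106.0833; sellers receive P_s = P_b - 10 = 96.0833.
Producers lose the trapezoid between P_s and P* out to Q_t plus the triangle from Q_t to Q*: change in PS = 38.3507 - 77.934 = -39.5833.

-39.58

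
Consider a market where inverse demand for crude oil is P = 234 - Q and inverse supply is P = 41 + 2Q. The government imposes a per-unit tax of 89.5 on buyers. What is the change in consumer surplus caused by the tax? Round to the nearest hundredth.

-1474.26

Without the tax, 234 - Q = 41 + 2Q so Q* = 64.3333 and P* = 169.6667.
A tax on buyers shifts demand down by 89.5: (234 - 89.5) - Q = 41 + 2Q, so Q_t = 34.5. Buyers pay P_b = 199.5; sellers receive P_s = P_b - 89.5 = 110.
Consumers lose the trapezoid between P* and P_b out to Q_t plus the triangle from Q_t to Q*: change in CS = 595.125 - 2069.3889 = -1474.2639.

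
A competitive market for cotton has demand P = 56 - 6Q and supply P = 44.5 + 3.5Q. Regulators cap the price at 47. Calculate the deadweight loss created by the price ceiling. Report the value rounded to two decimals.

1.17

Free-market equilibrium: 56 - 6Q = 44.5 + 3.5Q gives Q* = 1.2105, P* = 48.7368.
At the ceiling price 47, quantity supplied is (47 - 44.5)/3.5 = 0.7143; supply is the short side, so Q = 0.7143 trades at P = 47.
The lost-trades triangle has base Q* - 0.7143 = 0.4962 and height equal to the gap between the curves at Q = 0.7143, which is 51.7143 - 47 = 4.7143. DWL = (1/2)(0.4962)(4.7143) = 1.1697.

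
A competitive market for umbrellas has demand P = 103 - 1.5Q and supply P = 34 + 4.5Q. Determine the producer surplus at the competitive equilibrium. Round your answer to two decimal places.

297.56

Setting demand equal to supply, 69 = 6Q, so Q* = 11.5 and P* = 85.75.
The supply curve's price intercept is 34, so PS = (1/2)(Q*)(P* - 34) = (1/2)(11.5)(51.75) = 297.5625.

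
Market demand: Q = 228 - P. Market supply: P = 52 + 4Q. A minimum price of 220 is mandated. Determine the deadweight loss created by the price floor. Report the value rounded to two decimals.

1849.60

Rewriting demand in inverse form: P = 228 - Q.
Free-market equilibrium: 228 - Q = 52 + 4Q gives Q* = 35.2, P* = 192.8.
At the floor price 220, quantity demanded is (228 - 220)/1 = 8; demand is the short side, so Q = 8 trades at P = 220.
The lost-trades triangle has base Q* - 8 = 27.2 and height equal to the gap between the curves at Q = 8, which is 220 - 84 = 136. DWL = (1/2)(27.2)(136) = 1849.6.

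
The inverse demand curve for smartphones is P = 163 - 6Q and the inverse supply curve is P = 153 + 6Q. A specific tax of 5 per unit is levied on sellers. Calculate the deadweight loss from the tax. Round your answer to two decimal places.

1.04

Without the tax, 163 - 6Q = 153 + 6Q so Q* = 0.8333 and P* = 158.
With the tax, sellers need 5 more per unit: 163 - 6Q = 153 + 6Q + 5, so Q_t = 0.4167. Buyers pay P_b = 160.5; sellers receive P_s = P_b - 5 = 155.5.
Deadweight loss is the triangle between the curves from Q_t to Q*: (1/2)(0.8333 - 0.4167)(5) = 1.0417.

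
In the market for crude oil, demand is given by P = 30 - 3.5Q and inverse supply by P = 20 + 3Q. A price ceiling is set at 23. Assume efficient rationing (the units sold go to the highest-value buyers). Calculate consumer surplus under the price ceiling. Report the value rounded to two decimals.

5.25

Without the control, 30 - 3.5Q = 20 + 3Q so Q* = 1.5385 and P* = 24.6154.
At the ceiling price 23, quantity supplied is (23 - 20)/3 = 1; supply is the short side, so Q = 1 trades at P = 23.
The demand price at Q = 1 is 26.5. CS is the trapezoid between demand and 23 over [0, 1]: (1/2)[(30 - 23) + (26.5 - 23)](1) = 5.25.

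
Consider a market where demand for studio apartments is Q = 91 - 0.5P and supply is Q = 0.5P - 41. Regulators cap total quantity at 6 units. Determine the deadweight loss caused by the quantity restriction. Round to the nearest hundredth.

722.00

Rewriting demand in inverse form: P = 182 - 2Q.
Rewriting supply in inverse form: P = 82 + 2Q.
Unrestricted equilibrium: Q* = (182 - 82)/(2 + 2) = 25.
At Q = 6 the demand price is 182 - 2(6) = 170 and the supply price is 82 + 2(6) = 94.
Deadweight loss is the triangle between the curves from 6 to 25: (1/2)(170 - 94)(25 - 6) = 722.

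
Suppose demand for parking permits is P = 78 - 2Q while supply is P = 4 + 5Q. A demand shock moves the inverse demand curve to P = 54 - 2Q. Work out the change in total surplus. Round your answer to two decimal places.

-212.57

Initial equilibrium: Q_0 = 10.5714, P_0 = 56.8571; CS_0 = (1/2)(10.5714)(21.1429) = 111.7551, PS_0 = (1/2)(10.5714)(52.8571) = 279.3878.
New equilibrium: 54 - 2Q = 4 + 5Q gives Q_1 = 7.1429, P_1 = 39.7143; CS_1 = 51.0204, PS_1 = 127.551.
Change in total surplus = (51.0204 + 127.551) - (111.7551 + 279.3878) = -212.5714.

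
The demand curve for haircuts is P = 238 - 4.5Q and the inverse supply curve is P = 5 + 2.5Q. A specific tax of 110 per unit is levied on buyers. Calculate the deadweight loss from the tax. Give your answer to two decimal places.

Pre-tax equilibrium: 238 - 4.5Q = 5 + 2.5Q gives Q* = 33.2857, P* = 88.2143.
A tax on buyers shifts demand down by 110: (238 - 110) - 4.5Q = 5 + 2.5Q, so Q_t = 17.5714. Buyers pay P_b = 158.9286; sellers receive P_s = P_b - 110 = 48.9286.
The welfare triangle lost has base Q* - Q_t = 15.7143 and height t = 110, so DWL = (1/2)(15.7143)(110) = 864.2857.

864.29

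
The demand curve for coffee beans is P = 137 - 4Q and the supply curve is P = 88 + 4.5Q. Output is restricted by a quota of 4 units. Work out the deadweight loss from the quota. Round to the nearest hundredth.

13.24

Unrestricted equilibrium: Q* = (137 - 88)/(4 + 4.5) = 5.7647.
At Q = 4 the demand price is 137 - 4(4) = 121 and the supply price is 88 + 4.5(4) = 106.
DWL = (1/2)(gap between curves at 4) x (Q* - 4) = (1/2)(15)(1.7647) = 13.2353.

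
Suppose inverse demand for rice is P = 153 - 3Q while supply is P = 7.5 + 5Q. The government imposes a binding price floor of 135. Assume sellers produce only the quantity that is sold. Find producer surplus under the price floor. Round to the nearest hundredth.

Without the control, 153 - 3Q = 7.5 + 5Q so Q* = 18.1875 and P* = 98.4375.
At P = 135, buyers demand (153 - 135)/3 = 6 while sellers would supply more, so the quantity traded is 6 at price 135.
The supply price at Q = 6 is 37.5. PS is the trapezoid between 135 and supply over [0, 6]: (1/2)[(135 - 7.5) + (135 - 37.5)](6) = 675.

675.00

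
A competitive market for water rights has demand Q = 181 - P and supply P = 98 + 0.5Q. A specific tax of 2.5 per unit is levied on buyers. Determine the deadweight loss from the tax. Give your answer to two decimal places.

2.08

Rewriting demand in inverse form: P = 181 - Q.
Pre-tax equilibrium: 181 - Q = 98 + 0.5Q gives Q* = 55.3333, P* = 125.6667.
A tax on buyers shifts demand down by 2.5: (181 - 2.5) - Q = 98 + 0.5Q, so Q_t = 53.6667. Buyers pay P_b = 127.3333; sellers receive P_s = P_b - 2.5 = 124.8333.
Deadweight loss is the triangle between the curves from Q_t to Q*: (1/2)(55.3333 - 53.6667)(2.5) = 2.0833.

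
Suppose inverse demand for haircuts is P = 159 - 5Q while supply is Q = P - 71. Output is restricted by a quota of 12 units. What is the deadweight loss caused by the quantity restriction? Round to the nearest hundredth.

21.33

Rewriting supply in inverse form: P = 71 + Q.
Without the quota, 159 - 5Q = 71 + Q gives Q* = 14.6667.
At Q = 12 the demand price is 159 - 5(12) = 99 and the supply price is 71 + (12) = 83.
DWL = (1/2)(gap between curves at 12) x (Q* - 12) = (1/2)(16)(2.6667) = 21.3333.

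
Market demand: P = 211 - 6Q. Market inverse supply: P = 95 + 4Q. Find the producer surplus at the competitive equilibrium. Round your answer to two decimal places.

Set 211 - 6Q = 95 + 4Q, which gives 116 = 10Q, so Q* = 11.6 and P* = 211 - 6(11.6) = 141.4.
The supply curve's price intercept is 95, so PS = (1/2)(Q*)(P* - 95) = (1/2)(11.6)(46.4) = 269.12.

269.12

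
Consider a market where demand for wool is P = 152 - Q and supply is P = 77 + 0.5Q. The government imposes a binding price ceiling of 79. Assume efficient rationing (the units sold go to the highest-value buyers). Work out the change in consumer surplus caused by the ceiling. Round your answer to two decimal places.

-966.00

Free-market equilibrium: 152 - Q = 77 + 0.5Q gives Q* = 50, P* = 102.
At the ceiling price 79, quantity supplied is (79 - 77)/0.5 = 4; supply is the short side, so Q = 4 trades at P = 79.
CS goes from (1/2)(50)(50) = 1250 to 284 (computed as (152 - 79)(4) - (1/2)(1)(4)^2), a change of -966.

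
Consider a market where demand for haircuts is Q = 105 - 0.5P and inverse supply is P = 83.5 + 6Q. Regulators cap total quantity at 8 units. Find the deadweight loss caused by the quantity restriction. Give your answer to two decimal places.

244.14

Rewriting demand in inverse form: P = 210 - 2Q.
Without the quota, 210 - 2Q = 83.5 + 6Q gives Q* = 15.8125.
At Q = 8 the demand price is 210 - 2(8) = 194 and the supply price is 83.5 + 6(8) = 131.5.
DWL = (1/2)(gap between curves at 8) x (Q* - 8) = (1/2)(62.5)(7.8125) = 244.1406.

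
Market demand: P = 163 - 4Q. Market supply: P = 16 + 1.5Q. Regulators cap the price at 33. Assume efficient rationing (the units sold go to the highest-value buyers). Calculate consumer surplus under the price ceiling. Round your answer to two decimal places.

1216.44

Without the control, 163 - 4Q = 16 + 1.5Q so Q* = 26.7273 and P* = 56.0909.
At P = 33, sellers supply (33 - 16)/1.5 = 11.3333 while buyers want more, so the quantity traded is 11.3333 at price 33.
The demand price at Q = 11.3333 is 117.6667. CS is the trapezoid between demand and 33 over [0, 11.3333]: (1/2)[(163 - 33) + (117.6667 - 33)](11.3333) = 1216.4444.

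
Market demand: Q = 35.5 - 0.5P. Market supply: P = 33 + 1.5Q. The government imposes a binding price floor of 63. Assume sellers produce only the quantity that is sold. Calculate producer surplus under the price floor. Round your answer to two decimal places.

108.00

Rewriting demand in inverse form: P = 71 - 2Q.
Without the control, 71 - 2Q = 33 + 1.5Q so Q* = 10.8571 and P* = 49.2857.
At the floor price 63, quantity demanded is (71 - 63)/2 = 4; demand is the short side, so Q = 4 trades at P = 63.
The supply price at Q = 4 is 39. PS is the trapezoid between 63 and supply over [0, 4]: (1/2)[(63 - 33) + (63 - 39)](4) = 108.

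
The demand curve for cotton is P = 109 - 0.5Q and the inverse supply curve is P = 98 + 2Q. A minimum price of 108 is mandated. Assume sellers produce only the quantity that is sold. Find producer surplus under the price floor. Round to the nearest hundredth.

Without the control, 109 - 0.5Q = 98 + 2Q so Q* = 4.4 and P* = 106.8.
At P = 108, buyers demand (109 - 108)/0.5 = 2 while sellers would supply more, so the quantity traded is 2 at price 108.
The supply price at Q = 2 is 102. PS is the trapezoid between 108 and supply over [0, 2]: (1/2)[(108 - 98) + (108 - 102)](2) = 16.

16.00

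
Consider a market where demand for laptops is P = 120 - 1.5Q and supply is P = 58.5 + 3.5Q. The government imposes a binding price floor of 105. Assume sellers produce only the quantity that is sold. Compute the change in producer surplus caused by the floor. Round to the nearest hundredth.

25.24

Free-market equilibrium: 120 - 1.5Q = 58.5 + 3.5Q gives Q* = 12.3, P* = 101.55.
At the floor price 105, quantity demanded is (120 - 105)/1.5 = 10; demand is the short side, so Q = 10 trades at P = 105.
PS goes from (1/2)(12.3)(43.05) = 264.7575 to 290 (computed as (105 - 58.5)(10) - (1/2)(3.5)(10)^2), a change of 25.2425.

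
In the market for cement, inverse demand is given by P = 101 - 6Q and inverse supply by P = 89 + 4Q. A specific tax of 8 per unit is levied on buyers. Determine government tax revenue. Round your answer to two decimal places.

Without the tax, 101 - 6Q = 89 + 4Q so Q* = 1.2 and P* = 93.8.
A tax on buyers shifts demand down by 8: (101 - 8) - 6Q = 89 + 4Q, so Q_t = 0.4. Buyers pay P_b = 98.6; sellers receive P_s = P_b - 8 = 90.6.
Tax revenue = t x Q_t = 8 x 0.4 = 3.2.

3.20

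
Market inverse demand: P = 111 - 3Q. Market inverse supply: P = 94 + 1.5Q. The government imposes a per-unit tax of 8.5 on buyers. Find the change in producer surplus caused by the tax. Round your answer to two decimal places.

Without the tax, 111 - 3Q = 94 + 1.5Q so Q* = 3.7778 and P* = 99.6667.
A tax on buyers shifts demand down by 8.5: (111 - 8.5) - 3Q = 94 + 1.5Q, so Q_t = 1.8889. Buyers pay P_b = 105.3333; sellers receive P_s = P_b - 8.5 = 96.8333.
PS falls from (1/2)(3.7778)(5.6667) = 10.7037 to (1/2)(1.8889)(2.8333) = 2.6759, a change of -8.0278.

-8.03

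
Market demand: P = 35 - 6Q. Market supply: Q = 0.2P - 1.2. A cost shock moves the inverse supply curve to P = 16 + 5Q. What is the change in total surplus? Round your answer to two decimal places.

-21.82

Rewriting supply in inverse form: P = 6 + 5Q.
Initial equilibrium: Q_0 = 2.6364, P_0 = 19.1818; CS_0 = (1/2)(2.6364)(15.8182) = 20.8512, PS_0 = (1/2)(2.6364)(13.1818) = 17.376.
New equilibrium: 35 - 6Q = 16 + 5Q gives Q_1 = 1.7273, P_1 = 24.6364; CS_1 = 8.9504, PS_1 = 7.4587.
Change in total surplus = (8.9504 + 7.4587) - (20.8512 + 17.376) = -21.8182.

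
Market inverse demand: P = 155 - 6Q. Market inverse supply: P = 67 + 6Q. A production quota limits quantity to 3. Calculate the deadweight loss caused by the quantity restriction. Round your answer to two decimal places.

Without the quota, 155 - 6Q = 67 + 6Q gives Q* = 7.3333.
At Q = 3 the demand price is 155 - 6(3) = 137 and the supply price is 67 + 6(3) = 85.
Deadweight loss is the triangle between the curves from 3 to 7.3333: (1/2)(137 - 85)(7.3333 - 3) = 112.6667.

112.67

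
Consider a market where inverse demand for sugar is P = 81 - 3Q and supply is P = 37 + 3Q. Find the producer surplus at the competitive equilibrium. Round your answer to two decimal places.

Setting demand equal to supply, 44 = 6Q, so Q* = 7.3333 and P* = 59.
The supply curve's price intercept is 37, so PS = (1/2)(Q*)(P* - 37) = (1/2)(7.3333)(22) = 80.6667.

80.67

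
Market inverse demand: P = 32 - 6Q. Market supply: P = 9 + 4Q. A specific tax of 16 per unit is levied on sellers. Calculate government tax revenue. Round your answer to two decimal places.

Without the tax, 32 - 6Q = 9 + 4Q so Q* = 2.3 and P* = 18.2.
A tax on sellers shifts supply up by 16: 32 - 6Q = 9 + 4Q + 16, so Q_t = 0.7. Buyers pay P_b = 27.8; sellers receive P_s = P_b - 16 = 11.8.
Revenue is the tax times quantity traded: 16 x 0.7 = 11.2.

11.20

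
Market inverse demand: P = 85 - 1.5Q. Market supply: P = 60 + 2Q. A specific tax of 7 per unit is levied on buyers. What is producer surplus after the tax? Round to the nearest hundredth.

Pre-tax equilibrium: 85 - 1.5Q = 60 + 2Q gives Q* = 7.1429, P* = 74.2857.
A tax on buyers shifts demand down by 7: (85 - 7) - 1.5Q = 60 + 2Q, so Q_t = 5.1429. Buyers pay P_b = 77.2857; sellers receive P_s = P_b - 7 = 70.2857.
PS = (1/2)(Q_t)(P_s - 60) = (1/2)(5.1429)(10.2857) = 26.449.

26.45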